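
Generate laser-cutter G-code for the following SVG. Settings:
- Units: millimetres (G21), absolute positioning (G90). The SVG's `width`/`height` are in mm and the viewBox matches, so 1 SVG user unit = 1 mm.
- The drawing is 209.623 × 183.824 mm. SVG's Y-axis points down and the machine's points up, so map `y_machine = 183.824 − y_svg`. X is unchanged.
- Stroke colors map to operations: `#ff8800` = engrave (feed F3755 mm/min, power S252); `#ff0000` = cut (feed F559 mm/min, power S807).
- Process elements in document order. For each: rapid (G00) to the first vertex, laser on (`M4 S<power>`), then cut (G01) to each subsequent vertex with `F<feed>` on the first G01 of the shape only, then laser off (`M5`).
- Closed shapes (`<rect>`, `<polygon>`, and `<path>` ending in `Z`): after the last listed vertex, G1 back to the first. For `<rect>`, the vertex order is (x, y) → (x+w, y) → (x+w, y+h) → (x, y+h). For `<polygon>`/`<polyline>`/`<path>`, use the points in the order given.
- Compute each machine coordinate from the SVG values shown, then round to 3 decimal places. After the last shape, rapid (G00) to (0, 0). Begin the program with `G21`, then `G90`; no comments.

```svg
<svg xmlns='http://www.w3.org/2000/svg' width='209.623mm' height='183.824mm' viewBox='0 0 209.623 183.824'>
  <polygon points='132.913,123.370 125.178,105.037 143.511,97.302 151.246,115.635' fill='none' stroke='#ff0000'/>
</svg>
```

viewBox `0 0 209.623 183.824` with mm width/height → 1 unit = 1 mm. Flip: y_m = 183.824 − y_svg.

**Shape 1** — `<polygon>` regular polygon, stroke `#ff0000` → cut (S807, F559). Machine vertices: (132.913,60.454) → (125.178,78.787) → (143.511,86.522) → (151.246,68.189) → (132.913,60.454). Closed: final G1 returns to the first vertex.

G21
G90
G00 X132.913 Y60.454
M4 S807
G01 X125.178 Y78.787 F559
G01 X143.511 Y86.522
G01 X151.246 Y68.189
G01 X132.913 Y60.454
M5
G00 X0.000 Y0.000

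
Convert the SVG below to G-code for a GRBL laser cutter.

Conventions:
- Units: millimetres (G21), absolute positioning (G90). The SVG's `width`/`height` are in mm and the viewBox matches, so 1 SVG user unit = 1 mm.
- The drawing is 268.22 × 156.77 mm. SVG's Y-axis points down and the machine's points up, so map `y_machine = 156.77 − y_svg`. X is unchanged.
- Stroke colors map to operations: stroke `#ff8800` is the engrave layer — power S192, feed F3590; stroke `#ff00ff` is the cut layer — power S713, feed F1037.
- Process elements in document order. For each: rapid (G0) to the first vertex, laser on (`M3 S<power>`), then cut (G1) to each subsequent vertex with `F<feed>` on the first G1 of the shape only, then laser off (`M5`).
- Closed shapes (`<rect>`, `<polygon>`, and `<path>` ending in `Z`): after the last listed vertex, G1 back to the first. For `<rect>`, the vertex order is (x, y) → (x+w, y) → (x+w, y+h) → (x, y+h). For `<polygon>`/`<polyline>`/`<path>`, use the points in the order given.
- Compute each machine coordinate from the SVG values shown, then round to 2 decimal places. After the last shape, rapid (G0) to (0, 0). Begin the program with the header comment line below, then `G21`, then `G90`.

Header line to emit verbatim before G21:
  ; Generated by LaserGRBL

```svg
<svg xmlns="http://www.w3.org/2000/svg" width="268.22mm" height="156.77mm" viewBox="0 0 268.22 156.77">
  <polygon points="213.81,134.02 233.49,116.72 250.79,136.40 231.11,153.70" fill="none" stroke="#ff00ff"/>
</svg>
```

; Generated by LaserGRBL
G21
G90
G0 X213.81 Y22.75
M3 S713
G1 X233.49 Y40.05 F1037
G1 X250.79 Y20.37
G1 X231.11 Y3.07
G1 X213.81 Y22.75
M5
G0 X0.00 Y0.00

Since the viewBox matches the mm dimensions, user units are millimetres directly. The only transform is the Y-flip y_m = 156.77 − y_svg.

Shape 1 is a regular polygon drawn with `<polygon>`. Its stroke #ff00ff means cut at S713, F1037. After flipping Y the toolpath is (213.81,22.75) → (233.49,40.05) → (250.79,20.37) → (231.11,3.07) → (213.81,22.75), returning to the start.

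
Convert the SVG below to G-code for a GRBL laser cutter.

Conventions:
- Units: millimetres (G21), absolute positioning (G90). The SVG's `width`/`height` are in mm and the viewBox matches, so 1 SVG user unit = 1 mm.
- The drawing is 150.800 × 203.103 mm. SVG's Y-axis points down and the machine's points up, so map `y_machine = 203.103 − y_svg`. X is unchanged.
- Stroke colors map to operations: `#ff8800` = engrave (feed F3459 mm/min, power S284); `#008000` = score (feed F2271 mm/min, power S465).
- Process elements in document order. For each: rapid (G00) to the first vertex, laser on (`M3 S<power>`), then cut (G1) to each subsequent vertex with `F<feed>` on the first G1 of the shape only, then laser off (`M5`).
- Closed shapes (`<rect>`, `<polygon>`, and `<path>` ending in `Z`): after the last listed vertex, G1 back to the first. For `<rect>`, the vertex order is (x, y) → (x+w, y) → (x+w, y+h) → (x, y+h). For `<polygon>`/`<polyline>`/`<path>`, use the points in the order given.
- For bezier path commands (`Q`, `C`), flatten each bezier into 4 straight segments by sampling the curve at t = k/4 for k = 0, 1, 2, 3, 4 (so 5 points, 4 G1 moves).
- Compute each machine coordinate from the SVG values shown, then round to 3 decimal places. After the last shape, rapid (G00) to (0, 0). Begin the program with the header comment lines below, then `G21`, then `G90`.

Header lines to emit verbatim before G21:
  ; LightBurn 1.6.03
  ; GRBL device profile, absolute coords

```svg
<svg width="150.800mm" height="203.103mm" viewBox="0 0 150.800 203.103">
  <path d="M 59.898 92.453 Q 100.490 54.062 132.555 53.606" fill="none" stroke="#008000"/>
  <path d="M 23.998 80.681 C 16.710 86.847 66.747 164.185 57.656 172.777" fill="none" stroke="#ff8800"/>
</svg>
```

; LightBurn 1.6.03
; GRBL device profile, absolute coords
G21
G90
G00 X59.898 Y110.650
M3 S465
G1 X79.661 Y127.475 F2271
G1 X98.358 Y139.557
G1 X115.990 Y146.898
G1 X132.555 Y149.497
M5
G00 X23.998 Y122.422
M3 S284
G1 X27.461 Y106.639 F3459
G1 X41.503 Y77.284
G1 X55.207 Y47.474
G1 X57.656 Y30.326
M5
G00 X0.000 Y0.000

1 u = 1 mm; y_m = 203.103 − y.

[1] `<path>` quadratic bezier, #008000→score S465 F2271: (59.898,110.650) → (79.661,127.475) → (98.358,139.557) → (115.990,146.898) → (132.555,149.497)

[2] `<path>` cubic bezier, #ff8800→engrave S284 F3459: (23.998,122.422) → (27.461,106.639) → (41.503,77.284) → (55.207,47.474) → (57.656,30.326)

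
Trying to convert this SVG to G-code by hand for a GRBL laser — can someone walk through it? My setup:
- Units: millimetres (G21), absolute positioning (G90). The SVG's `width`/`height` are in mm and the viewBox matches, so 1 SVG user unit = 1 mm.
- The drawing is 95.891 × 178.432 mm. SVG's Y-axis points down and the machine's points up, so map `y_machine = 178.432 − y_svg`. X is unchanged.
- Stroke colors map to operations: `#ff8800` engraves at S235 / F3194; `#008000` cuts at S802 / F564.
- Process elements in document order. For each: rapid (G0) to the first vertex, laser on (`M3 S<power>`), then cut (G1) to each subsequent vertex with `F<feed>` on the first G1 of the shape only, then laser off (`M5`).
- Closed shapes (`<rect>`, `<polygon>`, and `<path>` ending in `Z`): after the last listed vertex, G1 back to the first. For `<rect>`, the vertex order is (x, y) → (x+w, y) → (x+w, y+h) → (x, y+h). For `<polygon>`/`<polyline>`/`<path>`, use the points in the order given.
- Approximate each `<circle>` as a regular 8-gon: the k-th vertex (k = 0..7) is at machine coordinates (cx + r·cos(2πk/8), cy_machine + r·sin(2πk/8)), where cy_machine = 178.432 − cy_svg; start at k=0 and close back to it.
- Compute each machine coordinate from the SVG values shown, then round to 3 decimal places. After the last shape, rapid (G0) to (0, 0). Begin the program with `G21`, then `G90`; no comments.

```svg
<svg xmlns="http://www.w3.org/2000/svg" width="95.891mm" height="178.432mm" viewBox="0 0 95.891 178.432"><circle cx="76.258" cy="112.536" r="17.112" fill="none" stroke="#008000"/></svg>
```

G21
G90
G0 X93.370 Y65.896
M3 S802
G1 X88.358 Y77.996 F564
G1 X76.258 Y83.008
G1 X64.158 Y77.996
G1 X59.146 Y65.896
G1 X64.158 Y53.796
G1 X76.258 Y48.784
G1 X88.358 Y53.796
G1 X93.370 Y65.896
M5
G0 X0.000 Y0.000

1 u = 1 mm; y_m = 178.432 − y.

[1] `<circle>` circle, #008000→cut S802 F564: (93.370,65.896) → (88.358,77.996) → (76.258,83.008) → (64.158,77.996) → (59.146,65.896) → (64.158,53.796) → (76.258,48.784) → (88.358,53.796) → (93.370,65.896) (closed)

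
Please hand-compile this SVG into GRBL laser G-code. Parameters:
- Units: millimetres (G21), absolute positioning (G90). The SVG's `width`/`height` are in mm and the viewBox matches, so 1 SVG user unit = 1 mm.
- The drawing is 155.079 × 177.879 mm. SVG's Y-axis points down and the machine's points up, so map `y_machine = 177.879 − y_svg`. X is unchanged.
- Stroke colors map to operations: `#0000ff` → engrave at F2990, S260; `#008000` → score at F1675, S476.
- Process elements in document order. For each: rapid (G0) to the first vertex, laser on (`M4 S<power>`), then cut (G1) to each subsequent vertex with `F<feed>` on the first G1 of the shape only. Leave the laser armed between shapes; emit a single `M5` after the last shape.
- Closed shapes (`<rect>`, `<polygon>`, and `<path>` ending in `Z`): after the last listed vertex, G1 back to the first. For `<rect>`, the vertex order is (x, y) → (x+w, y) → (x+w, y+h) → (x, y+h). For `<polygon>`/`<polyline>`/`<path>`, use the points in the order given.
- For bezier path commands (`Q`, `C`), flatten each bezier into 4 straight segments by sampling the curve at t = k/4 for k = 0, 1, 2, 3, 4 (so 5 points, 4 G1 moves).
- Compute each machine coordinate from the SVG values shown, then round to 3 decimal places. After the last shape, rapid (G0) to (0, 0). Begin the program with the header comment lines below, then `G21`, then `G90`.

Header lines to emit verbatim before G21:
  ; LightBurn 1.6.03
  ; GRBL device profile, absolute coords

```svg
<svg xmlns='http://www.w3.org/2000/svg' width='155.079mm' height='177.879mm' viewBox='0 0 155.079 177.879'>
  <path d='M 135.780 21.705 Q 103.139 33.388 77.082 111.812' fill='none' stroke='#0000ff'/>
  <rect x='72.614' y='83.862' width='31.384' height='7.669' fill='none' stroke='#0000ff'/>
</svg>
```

; LightBurn 1.6.03
; GRBL device profile, absolute coords
G21
G90
G0 X135.780 Y156.174
M4 S260
G1 X119.871 Y146.161 F2990
G1 X104.785 Y127.806
G1 X90.522 Y101.108
G1 X77.082 Y66.067
G0 X72.614 Y94.017
M4 S260
G1 X103.998 Y94.017 F2990
G1 X103.998 Y86.348
G1 X72.614 Y86.348
G1 X72.614 Y94.017
M5
G0 X0.000 Y0.000

Since the viewBox matches the mm dimensions, user units are millimetres directly. The only transform is the Y-flip y_m = 177.879 − y_svg.

Shape 1 is a quadratic bezier drawn with `<path>`. Its stroke #0000ff means engrave at S260, F2990. After flipping Y the toolpath is (135.780,156.174) → (119.871,146.161) → (104.785,127.806) → (90.522,101.108) → (77.082,66.067).

Shape 2 is a rectangle drawn with `<rect>`. Its stroke #0000ff means engrave at S260, F2990. After flipping Y the toolpath is (72.614,94.017) → (103.998,94.017) → (103.998,86.348) → (72.614,86.348) → (72.614,94.017), returning to the start.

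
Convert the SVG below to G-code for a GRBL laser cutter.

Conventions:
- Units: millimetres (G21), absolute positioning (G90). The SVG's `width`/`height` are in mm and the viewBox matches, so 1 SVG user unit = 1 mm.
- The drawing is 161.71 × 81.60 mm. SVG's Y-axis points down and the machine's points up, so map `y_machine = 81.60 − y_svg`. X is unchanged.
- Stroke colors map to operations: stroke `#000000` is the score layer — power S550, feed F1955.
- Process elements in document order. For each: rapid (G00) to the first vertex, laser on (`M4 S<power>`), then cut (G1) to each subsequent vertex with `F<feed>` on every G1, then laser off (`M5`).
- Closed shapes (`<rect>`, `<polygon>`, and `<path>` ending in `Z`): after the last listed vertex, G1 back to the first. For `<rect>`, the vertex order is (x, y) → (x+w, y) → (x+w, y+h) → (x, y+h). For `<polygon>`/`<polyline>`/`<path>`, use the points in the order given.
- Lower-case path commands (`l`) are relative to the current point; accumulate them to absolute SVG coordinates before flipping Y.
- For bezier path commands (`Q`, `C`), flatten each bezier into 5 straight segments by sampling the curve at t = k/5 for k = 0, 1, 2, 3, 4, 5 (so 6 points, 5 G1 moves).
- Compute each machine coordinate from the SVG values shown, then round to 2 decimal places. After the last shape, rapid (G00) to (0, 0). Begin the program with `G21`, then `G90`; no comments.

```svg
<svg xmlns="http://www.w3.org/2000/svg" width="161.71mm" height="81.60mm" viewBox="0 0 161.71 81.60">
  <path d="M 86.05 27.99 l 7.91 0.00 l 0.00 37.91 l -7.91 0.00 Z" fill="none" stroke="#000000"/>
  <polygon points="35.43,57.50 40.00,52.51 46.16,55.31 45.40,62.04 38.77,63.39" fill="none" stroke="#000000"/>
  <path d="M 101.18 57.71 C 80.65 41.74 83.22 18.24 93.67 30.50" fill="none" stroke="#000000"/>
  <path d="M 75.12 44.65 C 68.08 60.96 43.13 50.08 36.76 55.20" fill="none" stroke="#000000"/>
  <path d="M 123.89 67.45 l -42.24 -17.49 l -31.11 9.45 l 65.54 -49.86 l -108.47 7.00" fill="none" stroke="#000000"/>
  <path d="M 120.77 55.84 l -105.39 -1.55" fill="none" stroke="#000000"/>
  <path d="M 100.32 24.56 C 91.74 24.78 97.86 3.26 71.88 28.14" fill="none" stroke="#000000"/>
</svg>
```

G21
G90
G00 X86.05 Y53.61
M4 S550
G1 X93.96 Y53.61 F1955
G1 X93.96 Y15.70 F1955
G1 X86.05 Y15.70 F1955
G1 X86.05 Y53.61 F1955
M5
G00 X35.43 Y24.10
M4 S550
G1 X40.00 Y29.09 F1955
G1 X46.16 Y26.29 F1955
G1 X45.40 Y19.56 F1955
G1 X38.77 Y18.21 F1955
G1 X35.43 Y24.10 F1955
M5
G00 X101.18 Y23.89
M4 S550
G1 X91.51 Y34.03 F1955
G1 X86.66 Y43.90 F1955
G1 X85.89 Y51.42 F1955
G1 X88.47 Y54.51 F1955
G1 X93.67 Y51.10 F1955
M5
G00 X75.12 Y36.95
M4 S550
G1 X69.04 Y30.08 F1955
G1 X60.41 Y27.67 F1955
G1 X50.99 Y27.63 F1955
G1 X42.52 Y27.90 F1955
G1 X36.76 Y26.40 F1955
M5
G00 X123.89 Y14.15
M4 S550
G1 X81.65 Y31.64 F1955
G1 X50.54 Y22.19 F1955
G1 X116.08 Y72.05 F1955
G1 X7.61 Y65.05 F1955
M5
G00 X120.77 Y25.76
M4 S550
G1 X15.38 Y27.31 F1955
M5
G00 X100.32 Y57.04
M4 S550
G1 X96.56 Y58.97 F1955
G1 X94.08 Y62.85 F1955
G1 X90.64 Y65.40 F1955
G1 X83.99 Y63.37 F1955
G1 X71.88 Y53.46 F1955
M5
G00 X0.00 Y0.00

viewBox `0 0 161.71 81.60` with mm width/height → 1 unit = 1 mm. Flip: y_m = 81.60 − y_svg.

**Shape 1** — `<path>` rectangle, stroke `#000000` → score (S550, F1955). Machine vertices: (86.05,53.61) → (93.96,53.61) → (93.96,15.70) → (86.05,15.70) → (86.05,53.61). Closed: final G1 returns to the first vertex.

**Shape 2** — `<polygon>` regular polygon, stroke `#000000` → score (S550, F1955). Machine vertices: (35.43,24.10) → (40.00,29.09) → (46.16,26.29) → (45.40,19.56) → (38.77,18.21) → (35.43,24.10). Closed: final G1 returns to the first vertex.

**Shape 3** — `<path>` cubic bezier, stroke `#000000` → score (S550, F1955). Control points (SVG): P0=(101.18,57.71), P1=(80.65,41.74), P2=(83.22,18.24), P3=(93.67,30.50); sampled at t=k/5. Machine vertices: (101.18,23.89) → (91.51,34.03) → (86.66,43.90) → (85.89,51.42) → (88.47,54.51) → (93.67,51.10). Open path.

**Shape 4** — `<path>` cubic bezier, stroke `#000000` → score (S550, F1955). Control points (SVG): P0=(75.12,44.65), P1=(68.08,60.96), P2=(43.13,50.08), P3=(36.76,55.20); sampled at t=k/5. Machine vertices: (75.12,36.95) → (69.04,30.08) → (60.41,27.67) → (50.99,27.63) → (42.52,27.90) → (36.76,26.40). Open path.

**Shape 5** — `<path>` open polyline, stroke `#000000` → score (S550, F1955). Machine vertices: (123.89,14.15) → (81.65,31.64) → (50.54,22.19) → (116.08,72.05) → (7.61,65.05). Open path.

**Shape 6** — `<path>` line segment, stroke `#000000` → score (S550, F1955). Machine vertices: (120.77,25.76) → (15.38,27.31). Open path.

**Shape 7** — `<path>` cubic bezier, stroke `#000000` → score (S550, F1955). Control points (SVG): P0=(100.32,24.56), P1=(91.74,24.78), P2=(97.86,3.26), P3=(71.88,28.14); sampled at t=k/5. Machine vertices: (100.32,57.04) → (96.56,58.97) → (94.08,62.85) → (90.64,65.40) → (83.99,63.37) → (71.88,53.46). Open path.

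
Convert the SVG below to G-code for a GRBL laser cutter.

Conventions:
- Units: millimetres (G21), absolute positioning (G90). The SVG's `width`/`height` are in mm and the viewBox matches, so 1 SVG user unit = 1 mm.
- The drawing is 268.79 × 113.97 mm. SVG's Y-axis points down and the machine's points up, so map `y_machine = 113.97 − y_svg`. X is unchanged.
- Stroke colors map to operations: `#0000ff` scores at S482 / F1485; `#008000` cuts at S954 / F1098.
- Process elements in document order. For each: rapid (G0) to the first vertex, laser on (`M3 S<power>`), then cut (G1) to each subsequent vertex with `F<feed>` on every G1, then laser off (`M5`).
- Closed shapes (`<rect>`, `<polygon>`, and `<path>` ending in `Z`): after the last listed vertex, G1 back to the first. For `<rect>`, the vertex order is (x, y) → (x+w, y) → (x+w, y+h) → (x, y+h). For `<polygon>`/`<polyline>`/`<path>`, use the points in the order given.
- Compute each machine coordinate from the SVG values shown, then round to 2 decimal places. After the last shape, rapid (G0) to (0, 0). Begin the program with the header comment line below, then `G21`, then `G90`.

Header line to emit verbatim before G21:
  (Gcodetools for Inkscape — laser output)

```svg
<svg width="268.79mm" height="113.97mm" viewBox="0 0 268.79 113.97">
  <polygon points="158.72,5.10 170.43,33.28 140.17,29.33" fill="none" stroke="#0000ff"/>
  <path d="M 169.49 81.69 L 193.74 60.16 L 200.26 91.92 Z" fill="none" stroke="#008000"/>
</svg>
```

Since the viewBox matches the mm dimensions, user units are millimetres directly. The only transform is the Y-flip y_m = 113.97 − y_svg.

Shape 1 is a regular polygon drawn with `<polygon>`. Its stroke #0000ff means score at S482, F1485. After flipping Y the toolpath is (158.72,108.87) → (170.43,80.69) → (140.17,84.64) → (158.72,108.87), returning to the start.

Shape 2 is a regular polygon drawn with `<path>`. Its stroke #008000 means cut at S954, F1098. After flipping Y the toolpath is (169.49,32.28) → (193.74,53.81) → (200.26,22.05) → (169.49,32.28), returning to the start.

(Gcodetools for Inkscape — laser output)
G21
G90
G0 X158.72 Y108.87
M3 S482
G1 X170.43 Y80.69 F1485
G1 X140.17 Y84.64 F1485
G1 X158.72 Y108.87 F1485
M5
G0 X169.49 Y32.28
M3 S954
G1 X193.74 Y53.81 F1098
G1 X200.26 Y22.05 F1098
G1 X169.49 Y32.28 F1098
M5
G0 X0.00 Y0.00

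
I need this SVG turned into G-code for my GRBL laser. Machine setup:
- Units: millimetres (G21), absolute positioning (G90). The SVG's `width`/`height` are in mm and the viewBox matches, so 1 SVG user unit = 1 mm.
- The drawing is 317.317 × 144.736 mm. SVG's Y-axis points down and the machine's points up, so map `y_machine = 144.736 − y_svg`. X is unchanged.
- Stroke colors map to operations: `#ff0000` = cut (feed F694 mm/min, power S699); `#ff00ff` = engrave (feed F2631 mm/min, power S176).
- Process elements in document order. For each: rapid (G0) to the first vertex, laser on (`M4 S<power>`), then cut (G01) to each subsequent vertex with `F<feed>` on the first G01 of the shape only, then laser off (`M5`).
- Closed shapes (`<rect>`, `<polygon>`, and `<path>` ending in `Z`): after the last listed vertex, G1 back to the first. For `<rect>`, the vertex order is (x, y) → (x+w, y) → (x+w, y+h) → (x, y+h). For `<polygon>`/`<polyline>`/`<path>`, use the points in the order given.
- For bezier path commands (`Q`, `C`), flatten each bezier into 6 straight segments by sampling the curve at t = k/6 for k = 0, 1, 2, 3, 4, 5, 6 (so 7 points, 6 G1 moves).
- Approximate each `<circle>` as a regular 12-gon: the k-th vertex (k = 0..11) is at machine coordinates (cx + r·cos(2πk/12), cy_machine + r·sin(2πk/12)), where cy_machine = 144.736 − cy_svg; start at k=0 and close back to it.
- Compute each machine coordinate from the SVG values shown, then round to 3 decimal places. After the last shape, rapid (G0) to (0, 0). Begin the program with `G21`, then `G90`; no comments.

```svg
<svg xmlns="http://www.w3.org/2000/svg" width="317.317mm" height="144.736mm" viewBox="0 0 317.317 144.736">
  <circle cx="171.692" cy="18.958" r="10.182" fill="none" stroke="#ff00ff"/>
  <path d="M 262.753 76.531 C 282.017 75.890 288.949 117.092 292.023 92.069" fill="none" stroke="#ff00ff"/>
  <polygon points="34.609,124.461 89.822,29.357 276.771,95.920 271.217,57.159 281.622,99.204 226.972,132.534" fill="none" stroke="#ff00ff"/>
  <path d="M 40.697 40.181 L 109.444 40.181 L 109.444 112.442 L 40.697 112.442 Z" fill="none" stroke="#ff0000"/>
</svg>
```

Since the viewBox matches the mm dimensions, user units are millimetres directly. The only transform is the Y-flip y_m = 144.736 − y_svg.

Shape 1 is a circle drawn with `<circle>`. Its stroke #ff00ff means engrave at S176, F2631. After flipping Y the toolpath is (181.874,125.778) → (180.510,130.869) → (176.783,134.596) → (171.692,135.960) → (166.601,134.596) → (162.874,130.869) → (161.510,125.778) → (162.874,120.687) → (166.601,116.960) → (171.692,115.596) → (176.783,116.960) → (180.510,120.687) → (181.874,125.778), returning to the start.

Shape 2 is a cubic bezier drawn with `<path>`. Its stroke #ff00ff means engrave at S176, F2631. After flipping Y the toolpath is (262.753,68.205) → (271.397,65.539) → (278.220,58.901) → (283.459,51.293) → (287.349,45.716) → (290.125,45.174) → (292.023,52.667).

Shape 3 is a closed polygon drawn with `<polygon>`. Its stroke #ff00ff means engrave at S176, F2631. After flipping Y the toolpath is (34.609,20.275) → (89.822,115.379) → (276.771,48.816) → (271.217,87.577) → (281.622,45.532) → (226.972,12.202) → (34.609,20.275), returning to the start.

Shape 4 is a rectangle drawn with `<path>`. Its stroke #ff0000 means cut at S699, F694. After flipping Y the toolpath is (40.697,104.555) → (109.444,104.555) → (109.444,32.294) → (40.697,32.294) → (40.697,104.555), returning to the start.

G21
G90
G0 X181.874 Y125.778
M4 S176
G01 X180.510 Y130.869 F2631
G01 X176.783 Y134.596
G01 X171.692 Y135.960
G01 X166.601 Y134.596
G01 X162.874 Y130.869
G01 X161.510 Y125.778
G01 X162.874 Y120.687
G01 X166.601 Y116.960
G01 X171.692 Y115.596
G01 X176.783 Y116.960
G01 X180.510 Y120.687
G01 X181.874 Y125.778
M5
G0 X262.753 Y68.205
M4 S176
G01 X271.397 Y65.539 F2631
G01 X278.220 Y58.901
G01 X283.459 Y51.293
G01 X287.349 Y45.716
G01 X290.125 Y45.174
G01 X292.023 Y52.667
M5
G0 X34.609 Y20.275
M4 S176
G01 X89.822 Y115.379 F2631
G01 X276.771 Y48.816
G01 X271.217 Y87.577
G01 X281.622 Y45.532
G01 X226.972 Y12.202
G01 X34.609 Y20.275
M5
G0 X40.697 Y104.555
M4 S699
G01 X109.444 Y104.555 F694
G01 X109.444 Y32.294
G01 X40.697 Y32.294
G01 X40.697 Y104.555
M5
G0 X0.000 Y0.000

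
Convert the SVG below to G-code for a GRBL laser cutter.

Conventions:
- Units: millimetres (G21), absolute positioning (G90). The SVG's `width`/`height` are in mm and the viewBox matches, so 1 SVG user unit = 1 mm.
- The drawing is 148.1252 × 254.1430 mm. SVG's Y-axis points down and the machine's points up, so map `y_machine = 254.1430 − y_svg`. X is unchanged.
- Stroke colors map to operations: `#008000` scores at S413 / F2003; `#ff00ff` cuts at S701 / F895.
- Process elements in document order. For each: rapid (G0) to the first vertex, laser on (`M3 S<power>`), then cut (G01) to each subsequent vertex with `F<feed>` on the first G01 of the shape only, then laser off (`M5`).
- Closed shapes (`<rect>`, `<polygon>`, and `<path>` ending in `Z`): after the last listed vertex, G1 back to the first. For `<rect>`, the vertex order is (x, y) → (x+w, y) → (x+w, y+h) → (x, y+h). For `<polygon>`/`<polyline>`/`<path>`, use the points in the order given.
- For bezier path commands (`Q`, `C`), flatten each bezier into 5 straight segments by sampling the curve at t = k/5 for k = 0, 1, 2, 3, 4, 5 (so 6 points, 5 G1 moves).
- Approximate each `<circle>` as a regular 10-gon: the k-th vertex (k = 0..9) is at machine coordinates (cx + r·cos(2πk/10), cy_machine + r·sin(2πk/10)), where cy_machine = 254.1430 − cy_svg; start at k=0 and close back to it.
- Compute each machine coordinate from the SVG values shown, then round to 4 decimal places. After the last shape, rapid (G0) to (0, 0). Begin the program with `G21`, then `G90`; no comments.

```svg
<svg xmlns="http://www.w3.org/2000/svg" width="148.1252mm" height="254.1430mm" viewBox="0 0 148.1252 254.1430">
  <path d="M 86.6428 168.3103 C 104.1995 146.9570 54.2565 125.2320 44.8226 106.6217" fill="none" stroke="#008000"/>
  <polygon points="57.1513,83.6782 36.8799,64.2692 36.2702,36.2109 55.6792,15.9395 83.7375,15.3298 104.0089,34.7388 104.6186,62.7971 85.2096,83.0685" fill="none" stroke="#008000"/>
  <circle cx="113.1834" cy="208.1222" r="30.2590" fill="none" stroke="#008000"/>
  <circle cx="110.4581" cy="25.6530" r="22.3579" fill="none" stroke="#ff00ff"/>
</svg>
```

viewBox `0 0 148.1252 254.1430` with mm width/height → 1 unit = 1 mm. Flip: y_m = 254.1430 − y_svg.

**Shape 1** — `<path>` cubic bezier, stroke `#008000` → score (S413, F2003). Control points (SVG): P0=(86.6428,168.3103), P1=(104.1995,146.9570), P2=(54.2565,125.2320), P3=(44.8226,106.6217); sampled at t=k/5. Machine vertices: (86.6428,85.8327) → (89.9409,98.6614) → (82.2235,111.4119) → (68.6751,123.9170) → (54.4800,136.0092) → (44.8226,147.5213). Open path.

**Shape 2** — `<polygon>` regular polygon, stroke `#008000` → score (S413, F2003). Machine vertices: (57.1513,170.4648) → (36.8799,189.8738) → (36.2702,217.9321) → (55.6792,238.2035) → (83.7375,238.8132) → (104.0089,219.4042) → (104.6186,191.3459) → (85.2096,171.0745) → (57.1513,170.4648). Closed: final G1 returns to the first vertex.

**Shape 3** — `<circle>` circle, stroke `#008000` → score (S413, F2003). Machine vertices: (143.4424,46.0208) → (137.6634,63.8066) → (122.5339,74.7988) → (103.8329,74.7988) → (88.7034,63.8066) → (82.9244,46.0208) → (88.7034,28.2350) → (103.8329,17.2428) → (122.5339,17.2428) → (137.6634,28.2350) → (143.4424,46.0208). Closed: final G1 returns to the first vertex.

**Shape 4** — `<circle>` circle, stroke `#ff00ff` → cut (S701, F895). Machine vertices: (132.8160,228.4900) → (128.5460,241.6316) → (117.3671,249.7536) → (103.5491,249.7536) → (92.3702,241.6316) → (88.1002,228.4900) → (92.3702,215.3484) → (103.5491,207.2264) → (117.3671,207.2264) → (128.5460,215.3484) → (132.8160,228.4900). Closed: final G1 returns to the first vertex.

G21
G90
G0 X86.6428 Y85.8327
M3 S413
G01 X89.9409 Y98.6614 F2003
G01 X82.2235 Y111.4119
G01 X68.6751 Y123.9170
G01 X54.4800 Y136.0092
G01 X44.8226 Y147.5213
M5
G0 X57.1513 Y170.4648
M3 S413
G01 X36.8799 Y189.8738 F2003
G01 X36.2702 Y217.9321
G01 X55.6792 Y238.2035
G01 X83.7375 Y238.8132
G01 X104.0089 Y219.4042
G01 X104.6186 Y191.3459
G01 X85.2096 Y171.0745
G01 X57.1513 Y170.4648
M5
G0 X143.4424 Y46.0208
M3 S413
G01 X137.6634 Y63.8066 F2003
G01 X122.5339 Y74.7988
G01 X103.8329 Y74.7988
G01 X88.7034 Y63.8066
G01 X82.9244 Y46.0208
G01 X88.7034 Y28.2350
G01 X103.8329 Y17.2428
G01 X122.5339 Y17.2428
G01 X137.6634 Y28.2350
G01 X143.4424 Y46.0208
M5
G0 X132.8160 Y228.4900
M3 S701
G01 X128.5460 Y241.6316 F895
G01 X117.3671 Y249.7536
G01 X103.5491 Y249.7536
G01 X92.3702 Y241.6316
G01 X88.1002 Y228.4900
G01 X92.3702 Y215.3484
G01 X103.5491 Y207.2264
G01 X117.3671 Y207.2264
G01 X128.5460 Y215.3484
G01 X132.8160 Y228.4900
M5
G0 X0.0000 Y0.0000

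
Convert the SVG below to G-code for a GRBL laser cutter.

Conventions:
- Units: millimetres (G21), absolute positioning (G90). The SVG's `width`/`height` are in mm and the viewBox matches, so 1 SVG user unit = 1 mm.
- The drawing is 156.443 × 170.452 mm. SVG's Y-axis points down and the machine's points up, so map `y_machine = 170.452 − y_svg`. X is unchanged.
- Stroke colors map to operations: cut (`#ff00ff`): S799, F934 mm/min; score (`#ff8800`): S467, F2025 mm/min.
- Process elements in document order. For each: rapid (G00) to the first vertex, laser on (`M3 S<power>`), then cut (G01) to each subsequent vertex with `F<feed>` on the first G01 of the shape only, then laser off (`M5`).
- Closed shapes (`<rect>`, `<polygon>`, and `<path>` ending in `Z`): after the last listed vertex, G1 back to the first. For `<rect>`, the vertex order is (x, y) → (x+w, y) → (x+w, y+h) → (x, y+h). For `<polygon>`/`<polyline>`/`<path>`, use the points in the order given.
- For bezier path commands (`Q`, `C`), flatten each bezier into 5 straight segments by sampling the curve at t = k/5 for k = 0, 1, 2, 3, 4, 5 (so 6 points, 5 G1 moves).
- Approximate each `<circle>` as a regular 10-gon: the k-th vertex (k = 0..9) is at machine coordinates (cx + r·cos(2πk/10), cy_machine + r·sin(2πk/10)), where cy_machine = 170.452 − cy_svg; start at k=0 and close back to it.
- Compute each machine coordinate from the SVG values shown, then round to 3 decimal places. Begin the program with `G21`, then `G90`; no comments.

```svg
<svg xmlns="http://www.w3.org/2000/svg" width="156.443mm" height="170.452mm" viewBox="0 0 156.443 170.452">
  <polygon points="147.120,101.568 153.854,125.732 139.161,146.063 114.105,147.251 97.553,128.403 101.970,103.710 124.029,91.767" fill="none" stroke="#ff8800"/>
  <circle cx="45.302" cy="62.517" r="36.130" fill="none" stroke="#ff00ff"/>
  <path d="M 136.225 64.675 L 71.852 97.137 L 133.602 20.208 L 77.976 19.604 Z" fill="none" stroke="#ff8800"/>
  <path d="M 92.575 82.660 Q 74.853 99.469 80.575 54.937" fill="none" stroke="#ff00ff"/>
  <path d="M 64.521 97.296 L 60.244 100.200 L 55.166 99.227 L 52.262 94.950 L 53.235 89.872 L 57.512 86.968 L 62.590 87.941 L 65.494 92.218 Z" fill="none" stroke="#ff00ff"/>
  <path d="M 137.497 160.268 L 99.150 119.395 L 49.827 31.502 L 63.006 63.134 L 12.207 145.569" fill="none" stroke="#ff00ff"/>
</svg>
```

G21
G90
G00 X147.120 Y68.884
M3 S467
G01 X153.854 Y44.720 F2025
G01 X139.161 Y24.389
G01 X114.105 Y23.201
G01 X97.553 Y42.049
G01 X101.970 Y66.742
G01 X124.029 Y78.685
G01 X147.120 Y68.884
M5
G00 X81.432 Y107.935
M3 S799
G01 X74.532 Y129.172 F934
G01 X56.467 Y142.297
G01 X34.137 Y142.297
G01 X16.072 Y129.172
G01 X9.172 Y107.935
G01 X16.072 Y86.698
G01 X34.137 Y73.573
G01 X56.467 Y73.573
G01 X74.532 Y86.698
G01 X81.432 Y107.935
M5
G00 X136.225 Y105.777
M3 S467
G01 X71.852 Y73.315 F2025
G01 X133.602 Y150.244
G01 X77.976 Y150.848
G01 X136.225 Y105.777
M5
G00 X92.575 Y87.792
M3 S799
G01 X86.424 Y83.522 F934
G01 X82.148 Y84.159
G01 X79.748 Y89.704
G01 X79.224 Y100.156
G01 X80.575 Y115.515
M5
G00 X64.521 Y73.156
M3 S799
G01 X60.244 Y70.252 F934
G01 X55.166 Y71.225
G01 X52.262 Y75.502
G01 X53.235 Y80.580
G01 X57.512 Y83.484
G01 X62.590 Y82.511
G01 X65.494 Y78.234
G01 X64.521 Y73.156
M5
G00 X137.497 Y10.184
M3 S799
G01 X99.150 Y51.057 F934
G01 X49.827 Y138.950
G01 X63.006 Y107.318
G01 X12.207 Y24.883
M5

1 u = 1 mm; y_m = 170.452 − y.

[1] `<polygon>` regular polygon, #ff8800→score S467 F2025: (147.120,68.884) → (153.854,44.720) → (139.161,24.389) → (114.105,23.201) → (97.553,42.049) → (101.970,66.742) → (124.029,78.685) → (147.120,68.884) (closed)

[2] `<circle>` circle, #ff00ff→cut S799 F934: (81.432,107.935) → (74.532,129.172) → (56.467,142.297) → (34.137,142.297) → (16.072,129.172) → (9.172,107.935) → (16.072,86.698) → (34.137,73.573) → (56.467,73.573) → (74.532,86.698) → (81.432,107.935) (closed)

[3] `<path>` closed polygon, #ff8800→score S467 F2025: (136.225,105.777) → (71.852,73.315) → (133.602,150.244) → (77.976,150.848) → (136.225,105.777) (closed)

[4] `<path>` quadratic bezier, #ff00ff→cut S799 F934: (92.575,87.792) → (86.424,83.522) → (82.148,84.159) → (79.748,89.704) → (79.224,100.156) → (80.575,115.515)

[5] `<path>` regular polygon, #ff00ff→cut S799 F934: (64.521,73.156) → (60.244,70.252) → (55.166,71.225) → (52.262,75.502) → (53.235,80.580) → (57.512,83.484) → (62.590,82.511) → (65.494,78.234) → (64.521,73.156) (closed)

[6] `<path>` open polyline, #ff00ff→cut S799 F934: (137.497,10.184) → (99.150,51.057) → (49.827,138.950) → (63.006,107.318) → (12.207,24.883)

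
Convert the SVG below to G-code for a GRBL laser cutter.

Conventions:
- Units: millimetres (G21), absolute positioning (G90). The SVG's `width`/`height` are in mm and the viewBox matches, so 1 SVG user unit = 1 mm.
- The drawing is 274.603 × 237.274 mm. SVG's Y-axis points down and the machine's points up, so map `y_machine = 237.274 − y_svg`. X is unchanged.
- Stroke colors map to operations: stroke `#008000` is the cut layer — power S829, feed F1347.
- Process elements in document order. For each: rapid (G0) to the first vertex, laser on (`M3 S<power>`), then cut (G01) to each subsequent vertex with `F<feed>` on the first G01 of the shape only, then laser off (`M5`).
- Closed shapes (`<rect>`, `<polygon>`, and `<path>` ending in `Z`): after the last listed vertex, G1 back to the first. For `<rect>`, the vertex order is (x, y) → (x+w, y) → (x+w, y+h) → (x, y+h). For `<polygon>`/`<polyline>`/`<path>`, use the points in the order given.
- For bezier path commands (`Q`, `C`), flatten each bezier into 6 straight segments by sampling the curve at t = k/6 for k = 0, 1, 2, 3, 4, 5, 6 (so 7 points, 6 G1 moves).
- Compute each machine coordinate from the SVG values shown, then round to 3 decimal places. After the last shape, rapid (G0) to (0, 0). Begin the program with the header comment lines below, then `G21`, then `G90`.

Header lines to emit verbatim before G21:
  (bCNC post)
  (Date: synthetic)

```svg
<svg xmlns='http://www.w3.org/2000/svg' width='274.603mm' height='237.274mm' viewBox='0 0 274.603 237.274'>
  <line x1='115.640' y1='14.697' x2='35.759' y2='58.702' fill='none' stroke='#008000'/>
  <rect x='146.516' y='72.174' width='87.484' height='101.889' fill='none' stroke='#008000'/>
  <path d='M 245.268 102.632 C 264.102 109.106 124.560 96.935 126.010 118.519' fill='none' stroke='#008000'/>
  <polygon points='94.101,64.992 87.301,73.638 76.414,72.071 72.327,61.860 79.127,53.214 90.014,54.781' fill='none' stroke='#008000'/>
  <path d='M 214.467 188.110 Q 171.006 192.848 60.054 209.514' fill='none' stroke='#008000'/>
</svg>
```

(bCNC post)
(Date: synthetic)
G21
G90
G0 X115.640 Y222.577
M3 S829
G01 X35.759 Y178.572 F1347
M5
G0 X146.516 Y165.100
M3 S829
G01 X234.000 Y165.100 F1347
G01 X234.000 Y63.211
G01 X146.516 Y63.211
G01 X146.516 Y165.100
M5
G0 X245.268 Y134.642
M3 S829
G01 X242.873 Y132.716 F1347
G01 X222.398 Y132.442
G01 X192.158 Y132.365
G01 X160.470 Y131.028
G01 X135.648 Y126.977
G01 X126.010 Y118.755
M5
G0 X94.101 Y172.282
M3 S829
G01 X87.301 Y163.636 F1347
G01 X76.414 Y165.203
G01 X72.327 Y175.414
G01 X79.127 Y184.060
G01 X90.014 Y182.493
G01 X94.101 Y172.282
M5
G0 X214.467 Y49.164
M3 S829
G01 X198.105 Y47.253 F1347
G01 X177.994 Y44.680
G01 X154.133 Y41.444
G01 X126.523 Y37.545
G01 X95.163 Y32.984
G01 X60.054 Y27.760
M5
G0 X0.000 Y0.000

1 u = 1 mm; y_m = 237.274 − y.

[1] `<line>` line segment, #008000→cut S829 F1347: (115.640,222.577) → (35.759,178.572)

[2] `<rect>` rectangle, #008000→cut S829 F1347: (146.516,165.100) → (234.000,165.100) → (234.000,63.211) → (146.516,63.211) → (146.516,165.100) (closed)

[3] `<path>` cubic bezier, #008000→cut S829 F1347: (245.268,134.642) → (242.873,132.716) → (222.398,132.442) → (192.158,132.365) → (160.470,131.028) → (135.648,126.977) → (126.010,118.755)

[4] `<polygon>` regular polygon, #008000→cut S829 F1347: (94.101,172.282) → (87.301,163.636) → (76.414,165.203) → (72.327,175.414) → (79.127,184.060) → (90.014,182.493) → (94.101,172.282) (closed)

[5] `<path>` quadratic bezier, #008000→cut S829 F1347: (214.467,49.164) → (198.105,47.253) → (177.994,44.680) → (154.133,41.444) → (126.523,37.545) → (95.163,32.984) → (60.054,27.760)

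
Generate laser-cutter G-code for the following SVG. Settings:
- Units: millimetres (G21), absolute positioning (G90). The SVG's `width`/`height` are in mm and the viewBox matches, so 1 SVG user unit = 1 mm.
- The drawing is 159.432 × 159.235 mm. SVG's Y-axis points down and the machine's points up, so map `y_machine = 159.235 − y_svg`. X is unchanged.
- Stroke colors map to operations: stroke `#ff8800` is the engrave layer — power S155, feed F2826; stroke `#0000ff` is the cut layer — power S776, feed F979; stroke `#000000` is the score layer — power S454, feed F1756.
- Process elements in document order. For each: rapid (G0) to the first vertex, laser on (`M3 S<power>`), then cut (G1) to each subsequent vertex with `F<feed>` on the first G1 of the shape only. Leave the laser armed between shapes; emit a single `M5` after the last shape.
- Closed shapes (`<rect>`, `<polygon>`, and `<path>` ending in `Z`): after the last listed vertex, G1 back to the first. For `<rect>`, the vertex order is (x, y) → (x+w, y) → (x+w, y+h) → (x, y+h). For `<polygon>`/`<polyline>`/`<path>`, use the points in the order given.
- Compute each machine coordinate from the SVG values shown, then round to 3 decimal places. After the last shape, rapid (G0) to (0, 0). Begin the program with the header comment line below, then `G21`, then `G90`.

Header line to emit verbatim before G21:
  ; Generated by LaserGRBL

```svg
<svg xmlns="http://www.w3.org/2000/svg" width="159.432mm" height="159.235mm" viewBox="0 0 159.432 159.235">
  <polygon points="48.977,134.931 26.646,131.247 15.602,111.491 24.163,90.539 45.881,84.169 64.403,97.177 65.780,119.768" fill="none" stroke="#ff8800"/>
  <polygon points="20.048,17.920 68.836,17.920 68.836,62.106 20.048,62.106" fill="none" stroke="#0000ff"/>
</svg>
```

1 u = 1 mm; y_m = 159.235 − y.

[1] `<polygon>` regular polygon, #ff8800→engrave S155 F2826: (48.977,24.304) → (26.646,27.988) → (15.602,47.744) → (24.163,68.696) → (45.881,75.066) → (64.403,62.058) → (65.780,39.467) → (48.977,24.304) (closed)

[2] `<polygon>` rectangle, #0000ff→cut S776 F979: (20.048,141.315) → (68.836,141.315) → (68.836,97.129) → (20.048,97.129) → (20.048,141.315) (closed)

; Generated by LaserGRBL
G21
G90
G0 X48.977 Y24.304
M3 S155
G1 X26.646 Y27.988 F2826
G1 X15.602 Y47.744
G1 X24.163 Y68.696
G1 X45.881 Y75.066
G1 X64.403 Y62.058
G1 X65.780 Y39.467
G1 X48.977 Y24.304
G0 X20.048 Y141.315
M3 S776
G1 X68.836 Y141.315 F979
G1 X68.836 Y97.129
G1 X20.048 Y97.129
G1 X20.048 Y141.315
M5
G0 X0.000 Y0.000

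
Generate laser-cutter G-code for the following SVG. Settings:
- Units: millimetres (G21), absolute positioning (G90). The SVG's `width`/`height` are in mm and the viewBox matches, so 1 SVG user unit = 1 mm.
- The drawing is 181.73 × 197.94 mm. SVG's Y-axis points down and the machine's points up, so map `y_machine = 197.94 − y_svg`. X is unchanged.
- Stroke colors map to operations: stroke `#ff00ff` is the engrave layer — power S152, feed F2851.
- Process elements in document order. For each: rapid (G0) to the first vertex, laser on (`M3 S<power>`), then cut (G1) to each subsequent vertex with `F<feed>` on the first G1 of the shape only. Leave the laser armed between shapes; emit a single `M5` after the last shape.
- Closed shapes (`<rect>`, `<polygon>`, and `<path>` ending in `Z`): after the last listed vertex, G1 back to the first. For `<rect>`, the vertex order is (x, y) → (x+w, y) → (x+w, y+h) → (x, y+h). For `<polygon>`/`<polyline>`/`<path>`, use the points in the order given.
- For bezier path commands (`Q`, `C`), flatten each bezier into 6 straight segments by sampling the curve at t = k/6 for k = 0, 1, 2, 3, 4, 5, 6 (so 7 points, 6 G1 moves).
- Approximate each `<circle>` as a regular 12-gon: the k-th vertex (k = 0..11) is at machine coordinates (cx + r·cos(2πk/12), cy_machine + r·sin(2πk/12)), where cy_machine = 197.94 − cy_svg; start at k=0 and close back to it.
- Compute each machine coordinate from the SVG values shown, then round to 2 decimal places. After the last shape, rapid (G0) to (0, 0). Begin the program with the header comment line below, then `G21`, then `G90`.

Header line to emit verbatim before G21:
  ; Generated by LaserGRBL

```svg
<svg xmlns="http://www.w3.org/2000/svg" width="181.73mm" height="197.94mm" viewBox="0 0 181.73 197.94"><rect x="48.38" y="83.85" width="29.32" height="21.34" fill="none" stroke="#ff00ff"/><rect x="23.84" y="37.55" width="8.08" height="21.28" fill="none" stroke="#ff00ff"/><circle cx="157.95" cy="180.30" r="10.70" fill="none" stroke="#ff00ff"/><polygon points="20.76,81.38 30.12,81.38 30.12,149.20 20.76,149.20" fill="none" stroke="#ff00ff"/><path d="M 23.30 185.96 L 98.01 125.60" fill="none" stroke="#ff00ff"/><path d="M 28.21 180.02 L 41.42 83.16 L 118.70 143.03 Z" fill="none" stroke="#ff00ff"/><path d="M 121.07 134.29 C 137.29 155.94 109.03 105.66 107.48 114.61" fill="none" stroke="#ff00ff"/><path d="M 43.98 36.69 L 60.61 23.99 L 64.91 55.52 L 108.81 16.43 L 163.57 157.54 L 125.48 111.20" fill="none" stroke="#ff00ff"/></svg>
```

Since the viewBox matches the mm dimensions, user units are millimetres directly. The only transform is the Y-flip y_m = 197.94 − y_svg.

Shape 1 is a rectangle drawn with `<rect>`. Its stroke #ff00ff means engrave at S152, F2851. After flipping Y the toolpath is (48.38,114.09) → (77.70,114.09) → (77.70,92.75) → (48.38,92.75) → (48.38,114.09), returning to the start.

Shape 2 is a rectangle drawn with `<rect>`. Its stroke #ff00ff means engrave at S152, F2851. After flipping Y the toolpath is (23.84,160.39) → (31.92,160.39) → (31.92,139.11) → (23.84,139.11) → (23.84,160.39), returning to the start.

Shape 3 is a circle drawn with `<circle>`. Its stroke #ff00ff means engrave at S152, F2851. After flipping Y the toolpath is (168.65,17.64) → (167.22,22.99) → (163.30,26.91) → (157.95,28.34) → (152.60,26.91) → (148.68,22.99) → (147.25,17.64) → (148.68,12.29) → (152.60,8.37) → (157.95,6.94) → (163.30,8.37) → (167.22,12.29) → (168.65,17.64), returning to the start.

Shape 4 is a rectangle drawn with `<polygon>`. Its stroke #ff00ff means engrave at S152, F2851. After flipping Y the toolpath is (20.76,116.56) → (30.12,116.56) → (30.12,48.74) → (20.76,48.74) → (20.76,116.56), returning to the start.

Shape 5 is a line segment drawn with `<path>`. Its stroke #ff00ff means engrave at S152, F2851. After flipping Y the toolpath is (23.30,11.98) → (98.01,72.34).

Shape 6 is a regular polygon drawn with `<path>`. Its stroke #ff00ff means engrave at S152, F2851. After flipping Y the toolpath is (28.21,17.92) → (41.42,114.78) → (118.70,54.91) → (28.21,17.92), returning to the start.

Shape 7 is a cubic bezier drawn with `<path>`. Its stroke #ff00ff means engrave at S152, F2851. After flipping Y the toolpath is (121.07,63.65) → (125.80,58.21) → (125.10,61.12) → (120.94,68.73) → (115.30,77.39) → (110.15,83.48) → (107.48,83.33).

Shape 8 is a open polyline drawn with `<path>`. Its stroke #ff00ff means engrave at S152, F2851. After flipping Y the toolpath is (43.98,161.25) → (60.61,173.95) → (64.91,142.42) → (108.81,181.51) → (163.57,40.40) → (125.48,86.74).

; Generated by LaserGRBL
G21
G90
G0 X48.38 Y114.09
M3 S152
G1 X77.70 Y114.09 F2851
G1 X77.70 Y92.75
G1 X48.38 Y92.75
G1 X48.38 Y114.09
G0 X23.84 Y160.39
M3 S152
G1 X31.92 Y160.39 F2851
G1 X31.92 Y139.11
G1 X23.84 Y139.11
G1 X23.84 Y160.39
G0 X168.65 Y17.64
M3 S152
G1 X167.22 Y22.99 F2851
G1 X163.30 Y26.91
G1 X157.95 Y28.34
G1 X152.60 Y26.91
G1 X148.68 Y22.99
G1 X147.25 Y17.64
G1 X148.68 Y12.29
G1 X152.60 Y8.37
G1 X157.95 Y6.94
G1 X163.30 Y8.37
G1 X167.22 Y12.29
G1 X168.65 Y17.64
G0 X20.76 Y116.56
M3 S152
G1 X30.12 Y116.56 F2851
G1 X30.12 Y48.74
G1 X20.76 Y48.74
G1 X20.76 Y116.56
G0 X23.30 Y11.98
M3 S152
G1 X98.01 Y72.34 F2851
G0 X28.21 Y17.92
M3 S152
G1 X41.42 Y114.78 F2851
G1 X118.70 Y54.91
G1 X28.21 Y17.92
G0 X121.07 Y63.65
M3 S152
G1 X125.80 Y58.21 F2851
G1 X125.10 Y61.12
G1 X120.94 Y68.73
G1 X115.30 Y77.39
G1 X110.15 Y83.48
G1 X107.48 Y83.33
G0 X43.98 Y161.25
M3 S152
G1 X60.61 Y173.95 F2851
G1 X64.91 Y142.42
G1 X108.81 Y181.51
G1 X163.57 Y40.40
G1 X125.48 Y86.74
M5
G0 X0.00 Y0.00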